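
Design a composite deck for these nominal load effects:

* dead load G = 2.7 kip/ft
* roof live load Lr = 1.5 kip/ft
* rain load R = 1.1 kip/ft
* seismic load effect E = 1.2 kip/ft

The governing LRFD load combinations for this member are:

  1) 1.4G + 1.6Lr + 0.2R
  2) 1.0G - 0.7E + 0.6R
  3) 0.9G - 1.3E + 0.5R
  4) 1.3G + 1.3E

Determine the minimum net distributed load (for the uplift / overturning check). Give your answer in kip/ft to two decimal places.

1.42 kip/ft

1) 1.4(2.7) + 1.6(1.5) + 0.2(1.1) = 6.40
2) 1.0(2.7) - 0.7(1.2) + 0.6(1.1) = 2.52
3) 0.9(2.7) - 1.3(1.2) + 0.5(1.1) = 1.42
4) 1.3(2.7) + 1.3(1.2) = 5.07
Combination 3 gives the minimum: 1.42 kip/ft.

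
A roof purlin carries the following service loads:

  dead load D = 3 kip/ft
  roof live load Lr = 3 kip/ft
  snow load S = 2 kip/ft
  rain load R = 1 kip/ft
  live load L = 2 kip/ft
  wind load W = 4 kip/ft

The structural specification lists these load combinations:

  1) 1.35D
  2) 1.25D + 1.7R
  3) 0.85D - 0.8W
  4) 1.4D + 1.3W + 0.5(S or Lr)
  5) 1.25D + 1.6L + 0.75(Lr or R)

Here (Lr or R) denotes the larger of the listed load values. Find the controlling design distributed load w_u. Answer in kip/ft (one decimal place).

10.9 kip/ft

(S or Lr) → Lr = 3 kip/ft; (Lr or R) → Lr = 3 kip/ft.
1) 1.35(3) = 4.1
2) 1.25(3) + 1.7(1) = 3.8 + 1.7 = 5.5
3) 0.85(3) - 0.8(4) = -0.7
4) 1.4(3) + 1.3(4) + 0.5(3) = 4.2 + 5.2 + 1.5 = 10.9
5) 1.25(3) + 1.6(2) + 0.75(3) = 9.2
Combination 4 governs: w_u = 10.9 kip/ft.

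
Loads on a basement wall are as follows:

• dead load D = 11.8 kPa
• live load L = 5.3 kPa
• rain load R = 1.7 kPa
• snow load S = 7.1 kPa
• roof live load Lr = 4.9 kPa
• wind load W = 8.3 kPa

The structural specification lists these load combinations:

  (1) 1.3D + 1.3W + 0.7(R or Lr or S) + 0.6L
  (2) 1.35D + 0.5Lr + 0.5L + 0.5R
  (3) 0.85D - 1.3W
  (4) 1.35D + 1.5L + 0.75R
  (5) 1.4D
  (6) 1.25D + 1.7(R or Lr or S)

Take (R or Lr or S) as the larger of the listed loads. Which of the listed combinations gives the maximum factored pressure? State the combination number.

Combination 1

(R or Lr or S) → S = 7.1 kPa.
(1) 1.3(11.8) + 1.3(8.3) + 0.7(7.1) + 0.6(5.3) = 34.28
(2) 1.35(11.8) + 0.5(4.9) + 0.5(5.3) + 0.5(1.7) = 21.88
(3) 0.85(11.8) - 1.3(8.3) = -0.76
(4) 1.35(11.8) + 1.5(5.3) + 0.75(1.7) = 25.16
(5) 1.4(11.8) = 16.52
(6) 1.25(11.8) + 1.7(7.1) = 26.82
The largest value is 34.28 kPa from combination 1.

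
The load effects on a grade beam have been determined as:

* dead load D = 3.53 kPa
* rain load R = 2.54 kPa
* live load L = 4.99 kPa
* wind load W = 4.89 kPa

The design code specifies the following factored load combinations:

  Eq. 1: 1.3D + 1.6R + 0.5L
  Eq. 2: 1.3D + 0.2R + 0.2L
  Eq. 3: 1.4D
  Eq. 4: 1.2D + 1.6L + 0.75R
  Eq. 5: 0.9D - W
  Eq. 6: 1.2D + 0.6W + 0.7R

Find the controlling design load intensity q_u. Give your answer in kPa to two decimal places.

Eq. 1: 1.3(3.53) + 1.6(2.54) + 0.5(4.99) = 4.59 + 4.06 + 2.50 = 11.15
Eq. 2: 1.3(3.53) + 0.2(2.54) + 0.2(4.99) = 4.59 + 0.51 + 1.00 = 6.10
Eq. 3: 1.4(3.53) = 4.94
Eq. 4: 1.2(3.53) + 1.6(4.99) + 0.75(2.54) = 4.24 + 7.98 + 1.91 = 14.13
Eq. 5: 0.9(3.53) - 1.0(4.89) = 3.18 - 4.89 = -1.71
Eq. 6: 1.2(3.53) + 0.6(4.89) + 0.7(2.54) = 4.24 + 2.93 + 1.78 = 8.95
Combination 4 governs: q_u = 14.13 kPa.

14.13 kPa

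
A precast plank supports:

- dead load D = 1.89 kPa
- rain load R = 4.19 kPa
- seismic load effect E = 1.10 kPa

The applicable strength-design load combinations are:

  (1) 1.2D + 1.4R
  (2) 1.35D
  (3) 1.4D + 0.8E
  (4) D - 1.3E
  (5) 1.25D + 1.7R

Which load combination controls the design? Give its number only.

(1) 1.2(1.89) + 1.4(4.19) = 8.13
(2) 1.35(1.89) = 2.55
(3) 1.4(1.89) + 0.8(1.10) = 2.65 + 0.88 = 3.53
(4) 1.0(1.89) - 1.3(1.10) = 1.89 - 1.43 = 0.46
(5) 1.25(1.89) + 1.7(4.19) = 9.49
The largest value is 9.49 kPa from combination 5.

Combination 5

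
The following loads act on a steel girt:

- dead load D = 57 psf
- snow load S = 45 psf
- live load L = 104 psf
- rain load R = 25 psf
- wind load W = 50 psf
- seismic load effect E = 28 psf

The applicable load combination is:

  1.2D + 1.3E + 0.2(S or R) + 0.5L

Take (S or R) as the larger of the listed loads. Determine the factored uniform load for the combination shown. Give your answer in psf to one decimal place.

165.8 psf

(S or R) → S = 45 psf.
1.2(57) + 1.3(28) + 0.2(45) + 0.5(104) = 68.4 + 36.4 + 9.0 + 52.0 = 165.8
q_u = 165.8 psf.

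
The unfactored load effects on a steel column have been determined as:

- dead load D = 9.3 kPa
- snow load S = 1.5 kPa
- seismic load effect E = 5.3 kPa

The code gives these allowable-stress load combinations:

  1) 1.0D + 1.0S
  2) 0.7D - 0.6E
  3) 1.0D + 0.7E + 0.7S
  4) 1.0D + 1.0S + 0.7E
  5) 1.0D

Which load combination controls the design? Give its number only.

Combination 4

1) 1.0(9.3) + 1.0(1.5) = 9.30 + 1.50 = 10.80
2) 0.7(9.3) - 0.6(5.3) = 6.51 - 3.18 = 3.33
3) 1.0(9.3) + 0.7(5.3) + 0.7(1.5) = 9.30 + 3.71 + 1.05 = 14.06
4) 1.0(9.3) + 1.0(1.5) + 0.7(5.3) = 9.30 + 1.50 + 3.71 = 14.51
5) 1.0(9.3) = 9.30
The largest value is 14.51 kPa from combination 4.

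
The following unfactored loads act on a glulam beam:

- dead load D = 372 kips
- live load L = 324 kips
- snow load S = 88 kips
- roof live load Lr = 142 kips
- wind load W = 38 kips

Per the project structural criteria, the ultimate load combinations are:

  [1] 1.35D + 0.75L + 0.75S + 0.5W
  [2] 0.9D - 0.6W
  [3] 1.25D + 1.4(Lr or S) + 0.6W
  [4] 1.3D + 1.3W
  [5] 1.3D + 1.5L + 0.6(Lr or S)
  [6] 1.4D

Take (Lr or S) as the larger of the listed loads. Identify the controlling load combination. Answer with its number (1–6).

(Lr or S) → Lr = 142 kips.
[1] 1.35(372) + 0.75(324) + 0.75(88) + 0.5(38) = 502.2 + 243.0 + 66.0 + 19.0 = 830.2
[2] 0.9(372) - 0.6(38) = 334.8 - 22.8 = 312.0
[3] 1.25(372) + 1.4(142) + 0.6(38) = 465.0 + 198.8 + 22.8 = 686.6
[4] 1.3(372) + 1.3(38) = 483.6 + 49.4 = 533.0
[5] 1.3(372) + 1.5(324) + 0.6(142) = 483.6 + 486.0 + 85.2 = 1054.8
[6] 1.4(372) = 520.8
The largest value is 1054.8 kips from combination 5.

Combination 5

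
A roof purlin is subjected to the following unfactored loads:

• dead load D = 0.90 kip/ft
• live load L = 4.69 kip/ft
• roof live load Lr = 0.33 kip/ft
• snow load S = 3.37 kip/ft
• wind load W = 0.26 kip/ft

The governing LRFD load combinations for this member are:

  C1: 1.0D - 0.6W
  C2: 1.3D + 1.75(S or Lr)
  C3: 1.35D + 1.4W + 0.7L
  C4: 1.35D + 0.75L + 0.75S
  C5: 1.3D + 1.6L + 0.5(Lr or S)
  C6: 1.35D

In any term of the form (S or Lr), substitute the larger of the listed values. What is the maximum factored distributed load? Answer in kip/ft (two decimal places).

10.36 kip/ft

(S or Lr) → S = 3.37 kip/ft; (Lr or S) → S = 3.37 kip/ft.
C1: 1.0(0.90) - 0.6(0.26) = 0.90 - 0.16 = 0.74
C2: 1.3(0.90) + 1.75(3.37) = 1.17 + 5.90 = 7.07
C3: 1.35(0.90) + 1.4(0.26) + 0.7(4.69) = 1.22 + 0.36 + 3.28 = 4.86
C4: 1.35(0.90) + 0.75(4.69) + 0.75(3.37) = 7.26
C5: 1.3(0.90) + 1.6(4.69) + 0.5(3.37) = 1.17 + 7.50 + 1.69 = 10.36
C6: 1.35(0.90) = 1.22
Combination 5 governs: w_u = 10.36 kip/ft.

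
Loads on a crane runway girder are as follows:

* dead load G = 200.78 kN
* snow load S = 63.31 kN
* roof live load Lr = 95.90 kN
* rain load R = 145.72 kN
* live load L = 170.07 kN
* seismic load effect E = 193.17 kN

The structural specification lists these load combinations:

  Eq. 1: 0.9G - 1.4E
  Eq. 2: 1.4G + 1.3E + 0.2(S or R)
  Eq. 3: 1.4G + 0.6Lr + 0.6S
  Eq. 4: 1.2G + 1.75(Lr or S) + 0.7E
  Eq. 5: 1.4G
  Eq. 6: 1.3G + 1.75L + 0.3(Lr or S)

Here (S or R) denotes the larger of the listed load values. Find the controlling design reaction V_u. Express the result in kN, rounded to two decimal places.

(S or R) → R = 145.72 kN; (Lr or S) → Lr = 95.90 kN.
Eq. 1: 0.9(200.78) - 1.4(193.17) = 180.70 - 270.44 = -89.74
Eq. 2: 1.4(200.78) + 1.3(193.17) + 0.2(145.72) = 561.36
Eq. 3: 1.4(200.78) + 0.6(95.90) + 0.6(63.31) = 281.09 + 57.54 + 37.99 = 376.62
Eq. 4: 1.2(200.78) + 1.75(95.90) + 0.7(193.17) = 543.98
Eq. 5: 1.4(200.78) = 281.09
Eq. 6: 1.3(200.78) + 1.75(170.07) + 0.3(95.90) = 587.41
Maximum is from combination 6.

587.41 kN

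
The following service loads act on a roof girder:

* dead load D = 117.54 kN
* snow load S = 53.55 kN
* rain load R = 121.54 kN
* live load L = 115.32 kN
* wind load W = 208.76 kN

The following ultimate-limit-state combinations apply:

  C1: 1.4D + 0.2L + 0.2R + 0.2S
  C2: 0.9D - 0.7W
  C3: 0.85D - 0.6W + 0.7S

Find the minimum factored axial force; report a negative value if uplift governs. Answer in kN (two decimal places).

-40.35 kN

C1: 1.4(117.54) + 0.2(115.32) + 0.2(121.54) + 0.2(53.55) = 164.56 + 23.06 + 24.31 + 10.71 = 222.64
C2: 0.9(117.54) - 0.7(208.76) = -40.35
C3: 0.85(117.54) - 0.6(208.76) + 0.7(53.55) = 99.91 - 125.26 + 37.49 = 12.14
Combination 2 gives the minimum: -40.35 kN.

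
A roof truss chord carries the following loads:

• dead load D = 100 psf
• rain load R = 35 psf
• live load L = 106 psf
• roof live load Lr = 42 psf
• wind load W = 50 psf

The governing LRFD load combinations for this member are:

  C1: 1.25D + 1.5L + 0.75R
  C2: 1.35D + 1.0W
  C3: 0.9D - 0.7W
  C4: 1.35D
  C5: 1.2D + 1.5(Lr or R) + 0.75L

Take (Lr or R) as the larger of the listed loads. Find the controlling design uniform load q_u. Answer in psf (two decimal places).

(Lr or R) → Lr = 42 psf.
C1: 1.25(100) + 1.5(106) + 0.75(35) = 125.00 + 159.00 + 26.25 = 310.25
C2: 1.35(100) + 1.0(50) = 135.00 + 50.00 = 185.00
C3: 0.9(100) - 0.7(50) = 90.00 - 35.00 = 55.00
C4: 1.35(100) = 135.00
C5: 1.2(100) + 1.5(42) + 0.75(106) = 120.00 + 63.00 + 79.50 = 262.50
Maximum is from combination 1.

310.25 psf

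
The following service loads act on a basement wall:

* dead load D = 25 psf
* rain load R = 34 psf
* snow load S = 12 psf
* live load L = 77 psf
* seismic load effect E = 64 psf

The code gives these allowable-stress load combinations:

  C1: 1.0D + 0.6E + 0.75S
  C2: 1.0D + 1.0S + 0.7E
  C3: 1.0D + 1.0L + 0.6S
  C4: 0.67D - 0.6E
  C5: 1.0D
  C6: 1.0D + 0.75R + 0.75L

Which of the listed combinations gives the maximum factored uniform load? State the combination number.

Combination 3

C1: 1.0(25) + 0.6(64) + 0.75(12) = 25.0 + 38.4 + 9.0 = 72.4
C2: 1.0(25) + 1.0(12) + 0.7(64) = 25.0 + 12.0 + 44.8 = 81.8
C3: 1.0(25) + 1.0(77) + 0.6(12) = 25.0 + 77.0 + 7.2 = 109.2
C4: 0.67(25) - 0.6(64) = -21.7
C5: 1.0(25) = 25.0
C6: 1.0(25) + 0.75(34) + 0.75(77) = 25.0 + 25.5 + 57.8 = 108.3
The largest value is 109.2 psf from combination 3.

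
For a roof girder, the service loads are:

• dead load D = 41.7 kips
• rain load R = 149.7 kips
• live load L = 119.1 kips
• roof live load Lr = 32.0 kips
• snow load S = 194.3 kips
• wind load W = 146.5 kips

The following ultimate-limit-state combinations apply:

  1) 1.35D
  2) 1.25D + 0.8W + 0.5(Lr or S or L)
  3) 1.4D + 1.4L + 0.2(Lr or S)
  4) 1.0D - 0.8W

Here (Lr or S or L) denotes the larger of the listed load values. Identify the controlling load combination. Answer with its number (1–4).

(Lr or S or L) → S = 194.3 kips; (Lr or S) → S = 194.3 kips.
1) 1.35(41.7) = 56.3
2) 1.25(41.7) + 0.8(146.5) + 0.5(194.3) = 52.1 + 117.2 + 97.2 = 266.5
3) 1.4(41.7) + 1.4(119.1) + 0.2(194.3) = 58.4 + 166.7 + 38.9 = 264.0
4) 1.0(41.7) - 0.8(146.5) = 41.7 - 117.2 = -75.5
The largest value is 266.5 kips from combination 2.

Combination 2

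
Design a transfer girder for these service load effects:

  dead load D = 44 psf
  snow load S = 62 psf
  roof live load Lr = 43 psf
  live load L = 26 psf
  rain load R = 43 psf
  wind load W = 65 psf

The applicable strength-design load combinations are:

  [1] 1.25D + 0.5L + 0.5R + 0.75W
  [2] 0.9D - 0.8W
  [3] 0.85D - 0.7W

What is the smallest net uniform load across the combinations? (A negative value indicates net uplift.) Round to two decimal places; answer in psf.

[1] 1.25(44) + 0.5(26) + 0.5(43) + 0.75(65) = 55.00 + 13.00 + 21.50 + 48.75 = 138.25
[2] 0.9(44) - 0.8(65) = 39.60 - 52.00 = -12.40
[3] 0.85(44) - 0.7(65) = 37.40 - 45.50 = -8.10
Combination 2 gives the minimum: -12.40 psf.

-12.40 psf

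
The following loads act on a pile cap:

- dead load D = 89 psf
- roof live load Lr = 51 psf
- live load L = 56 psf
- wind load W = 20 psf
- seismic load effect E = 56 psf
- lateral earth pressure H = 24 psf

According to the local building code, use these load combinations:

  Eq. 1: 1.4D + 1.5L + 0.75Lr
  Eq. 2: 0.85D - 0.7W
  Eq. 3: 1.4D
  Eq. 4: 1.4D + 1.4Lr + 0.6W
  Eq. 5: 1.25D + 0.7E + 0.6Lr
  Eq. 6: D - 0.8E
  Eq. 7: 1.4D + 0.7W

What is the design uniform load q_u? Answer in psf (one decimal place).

Eq. 1: 1.4(89) + 1.5(56) + 0.75(51) = 124.6 + 84.0 + 38.3 = 246.9
Eq. 2: 0.85(89) - 0.7(20) = 75.7 - 14.0 = 61.7
Eq. 3: 1.4(89) = 124.6
Eq. 4: 1.4(89) + 1.4(51) + 0.6(20) = 124.6 + 71.4 + 12.0 = 208.0
Eq. 5: 1.25(89) + 0.7(56) + 0.6(51) = 111.3 + 39.2 + 30.6 = 181.1
Eq. 6: 1.0(89) - 0.8(56) = 89.0 - 44.8 = 44.2
Eq. 7: 1.4(89) + 0.7(20) = 124.6 + 14.0 = 138.6
Combination 1 governs: q_u = 246.9 psf.

246.9 psf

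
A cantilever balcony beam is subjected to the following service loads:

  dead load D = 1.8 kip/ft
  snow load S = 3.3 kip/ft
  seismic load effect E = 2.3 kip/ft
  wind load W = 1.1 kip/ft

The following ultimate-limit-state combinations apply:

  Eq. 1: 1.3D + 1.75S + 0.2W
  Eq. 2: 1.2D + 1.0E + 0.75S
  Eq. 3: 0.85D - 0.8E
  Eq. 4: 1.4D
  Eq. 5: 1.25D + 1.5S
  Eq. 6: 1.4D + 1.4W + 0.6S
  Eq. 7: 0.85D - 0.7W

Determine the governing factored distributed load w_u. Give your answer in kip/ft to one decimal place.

Eq. 1: 1.3(1.8) + 1.75(3.3) + 0.2(1.1) = 2.3 + 5.8 + 0.2 = 8.3
Eq. 2: 1.2(1.8) + 1.0(2.3) + 0.75(3.3) = 6.9
Eq. 3: 0.85(1.8) - 0.8(2.3) = 1.5 - 1.8 = -0.3
Eq. 4: 1.4(1.8) = 2.5
Eq. 5: 1.25(1.8) + 1.5(3.3) = 7.2
Eq. 6: 1.4(1.8) + 1.4(1.1) + 0.6(3.3) = 2.5 + 1.5 + 2.0 = 6.0
Eq. 7: 0.85(1.8) - 0.7(1.1) = 0.8
Combination 1 governs: w_u = 8.3 kip/ft.

8.3 kip/ft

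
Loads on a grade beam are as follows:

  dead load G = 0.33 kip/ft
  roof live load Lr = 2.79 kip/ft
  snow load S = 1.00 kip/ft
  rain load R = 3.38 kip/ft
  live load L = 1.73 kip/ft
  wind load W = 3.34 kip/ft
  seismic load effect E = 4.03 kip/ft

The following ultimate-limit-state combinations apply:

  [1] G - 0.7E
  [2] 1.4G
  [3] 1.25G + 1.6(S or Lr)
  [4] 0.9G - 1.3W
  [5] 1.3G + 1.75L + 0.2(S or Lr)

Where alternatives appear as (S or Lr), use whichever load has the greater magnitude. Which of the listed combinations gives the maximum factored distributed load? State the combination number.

Combination 3

(S or Lr) → Lr = 2.79 kip/ft.
[1] 1.0(0.33) - 0.7(4.03) = 0.33 - 2.82 = -2.49
[2] 1.4(0.33) = 0.46
[3] 1.25(0.33) + 1.6(2.79) = 4.88
[4] 0.9(0.33) - 1.3(3.34) = -4.05
[5] 1.3(0.33) + 1.75(1.73) + 0.2(2.79) = 4.01
The largest value is 4.88 kip/ft from combination 3.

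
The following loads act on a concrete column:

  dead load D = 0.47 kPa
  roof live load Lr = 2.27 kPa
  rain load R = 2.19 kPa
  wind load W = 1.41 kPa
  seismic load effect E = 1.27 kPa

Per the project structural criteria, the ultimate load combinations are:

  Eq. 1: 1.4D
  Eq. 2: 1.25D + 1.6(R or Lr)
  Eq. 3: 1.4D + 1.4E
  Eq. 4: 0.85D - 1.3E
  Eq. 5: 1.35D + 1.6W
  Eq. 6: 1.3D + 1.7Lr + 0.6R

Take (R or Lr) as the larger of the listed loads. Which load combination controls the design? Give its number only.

Combination 6

(R or Lr) → Lr = 2.27 kPa.
Eq. 1: 1.4(0.47) = 0.66
Eq. 2: 1.25(0.47) + 1.6(2.27) = 0.59 + 3.63 = 4.22
Eq. 3: 1.4(0.47) + 1.4(1.27) = 0.66 + 1.78 = 2.44
Eq. 4: 0.85(0.47) - 1.3(1.27) = 0.40 - 1.65 = -1.25
Eq. 5: 1.35(0.47) + 1.6(1.41) = 0.63 + 2.26 = 2.89
Eq. 6: 1.3(0.47) + 1.7(2.27) + 0.6(2.19) = 0.61 + 3.86 + 1.31 = 5.78
The largest value is 5.78 kPa from combination 6.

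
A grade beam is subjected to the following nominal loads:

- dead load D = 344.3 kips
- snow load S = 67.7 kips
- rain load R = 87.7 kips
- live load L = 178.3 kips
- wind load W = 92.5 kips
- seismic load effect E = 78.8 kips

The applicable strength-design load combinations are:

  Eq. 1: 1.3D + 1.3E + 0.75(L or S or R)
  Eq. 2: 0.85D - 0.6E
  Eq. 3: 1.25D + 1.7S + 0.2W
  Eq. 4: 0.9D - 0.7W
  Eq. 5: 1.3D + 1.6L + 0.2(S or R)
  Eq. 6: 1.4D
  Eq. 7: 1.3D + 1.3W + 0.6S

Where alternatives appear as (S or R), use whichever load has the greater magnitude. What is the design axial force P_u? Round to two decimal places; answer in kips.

750.41 kips

(L or S or R) → L = 178.3 kips; (S or R) → R = 87.7 kips.
Eq. 1: 1.3(344.3) + 1.3(78.8) + 0.75(178.3) = 683.76
Eq. 2: 0.85(344.3) - 0.6(78.8) = 245.38
Eq. 3: 1.25(344.3) + 1.7(67.7) + 0.2(92.5) = 563.97
Eq. 4: 0.9(344.3) - 0.7(92.5) = 245.12
Eq. 5: 1.3(344.3) + 1.6(178.3) + 0.2(87.7) = 750.41
Eq. 6: 1.4(344.3) = 482.02
Eq. 7: 1.3(344.3) + 1.3(92.5) + 0.6(67.7) = 608.46
Maximum is from combination 5.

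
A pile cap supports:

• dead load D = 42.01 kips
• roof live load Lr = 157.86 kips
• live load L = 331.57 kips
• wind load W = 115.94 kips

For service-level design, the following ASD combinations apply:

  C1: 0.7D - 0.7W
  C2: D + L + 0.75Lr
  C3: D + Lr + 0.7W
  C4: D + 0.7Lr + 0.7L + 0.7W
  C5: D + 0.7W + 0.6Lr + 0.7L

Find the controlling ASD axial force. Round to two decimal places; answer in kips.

C1: 0.7(42.01) - 0.7(115.94) = -51.75
C2: 1.0(42.01) + 1.0(331.57) + 0.75(157.86) = 491.98
C3: 1.0(42.01) + 1.0(157.86) + 0.7(115.94) = 281.03
C4: 1.0(42.01) + 0.7(157.86) + 0.7(331.57) + 0.7(115.94) = 465.77
C5: 1.0(42.01) + 0.7(115.94) + 0.6(157.86) + 0.7(331.57) = 449.98
Combination 2 governs: P = 491.98 kips.

491.98 kips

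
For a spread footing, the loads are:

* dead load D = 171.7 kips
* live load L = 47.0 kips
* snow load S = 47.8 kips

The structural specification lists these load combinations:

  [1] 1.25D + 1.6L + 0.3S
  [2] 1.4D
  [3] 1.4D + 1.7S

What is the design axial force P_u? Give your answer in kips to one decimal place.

321.6 kips

[1] 1.25(171.7) + 1.6(47.0) + 0.3(47.8) = 304.2
[2] 1.4(171.7) = 240.4
[3] 1.4(171.7) + 1.7(47.8) = 321.6
The controlling combination is 3, giving 321.6 kips.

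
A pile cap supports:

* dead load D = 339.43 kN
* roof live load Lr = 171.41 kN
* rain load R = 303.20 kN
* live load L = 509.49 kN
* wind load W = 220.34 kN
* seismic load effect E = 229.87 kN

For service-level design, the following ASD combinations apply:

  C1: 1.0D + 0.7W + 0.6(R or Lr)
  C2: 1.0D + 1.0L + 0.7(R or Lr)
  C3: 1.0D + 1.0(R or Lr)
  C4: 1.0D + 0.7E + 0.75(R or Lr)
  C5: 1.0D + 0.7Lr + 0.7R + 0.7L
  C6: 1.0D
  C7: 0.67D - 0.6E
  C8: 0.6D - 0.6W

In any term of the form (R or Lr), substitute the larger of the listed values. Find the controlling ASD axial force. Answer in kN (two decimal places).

(R or Lr) → R = 303.20 kN.
C1: 1.0(339.43) + 0.7(220.34) + 0.6(303.20) = 675.59
C2: 1.0(339.43) + 1.0(509.49) + 0.7(303.20) = 1061.16
C3: 1.0(339.43) + 1.0(303.20) = 642.63
C4: 1.0(339.43) + 0.7(229.87) + 0.75(303.20) = 727.74
C5: 1.0(339.43) + 0.7(171.41) + 0.7(303.20) + 0.7(509.49) = 1028.30
C6: 1.0(339.43) = 339.43
C7: 0.67(339.43) - 0.6(229.87) = 89.50
C8: 0.6(339.43) - 0.6(220.34) = 71.45
Maximum is from combination 2.

1061.16 kN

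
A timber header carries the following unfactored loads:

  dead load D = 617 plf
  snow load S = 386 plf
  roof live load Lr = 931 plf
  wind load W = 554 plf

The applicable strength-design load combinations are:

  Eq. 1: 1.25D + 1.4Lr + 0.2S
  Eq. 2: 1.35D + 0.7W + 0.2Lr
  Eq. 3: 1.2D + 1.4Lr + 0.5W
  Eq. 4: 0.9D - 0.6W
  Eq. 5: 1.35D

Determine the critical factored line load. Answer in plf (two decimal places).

2320.80 plf

Eq. 1: 1.25(617) + 1.4(931) + 0.2(386) = 771.25 + 1303.40 + 77.20 = 2151.85
Eq. 2: 1.35(617) + 0.7(554) + 0.2(931) = 832.95 + 387.80 + 186.20 = 1406.95
Eq. 3: 1.2(617) + 1.4(931) + 0.5(554) = 740.40 + 1303.40 + 277.00 = 2320.80
Eq. 4: 0.9(617) - 0.6(554) = 555.30 - 332.40 = 222.90
Eq. 5: 1.35(617) = 832.95
Combination 3 governs: w_u = 2320.80 plf.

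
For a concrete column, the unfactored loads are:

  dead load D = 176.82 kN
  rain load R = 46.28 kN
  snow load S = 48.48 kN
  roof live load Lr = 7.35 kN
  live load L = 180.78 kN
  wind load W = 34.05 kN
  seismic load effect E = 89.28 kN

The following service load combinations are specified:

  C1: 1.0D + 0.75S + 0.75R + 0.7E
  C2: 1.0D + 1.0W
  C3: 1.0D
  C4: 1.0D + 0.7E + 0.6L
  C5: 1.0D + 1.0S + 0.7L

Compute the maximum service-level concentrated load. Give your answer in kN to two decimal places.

C1: 1.0(176.82) + 0.75(48.48) + 0.75(46.28) + 0.7(89.28) = 310.39
C2: 1.0(176.82) + 1.0(34.05) = 210.87
C3: 1.0(176.82) = 176.82
C4: 1.0(176.82) + 0.7(89.28) + 0.6(180.78) = 347.78
C5: 1.0(176.82) + 1.0(48.48) + 0.7(180.78) = 351.85
Maximum is from combination 5.

351.85 kN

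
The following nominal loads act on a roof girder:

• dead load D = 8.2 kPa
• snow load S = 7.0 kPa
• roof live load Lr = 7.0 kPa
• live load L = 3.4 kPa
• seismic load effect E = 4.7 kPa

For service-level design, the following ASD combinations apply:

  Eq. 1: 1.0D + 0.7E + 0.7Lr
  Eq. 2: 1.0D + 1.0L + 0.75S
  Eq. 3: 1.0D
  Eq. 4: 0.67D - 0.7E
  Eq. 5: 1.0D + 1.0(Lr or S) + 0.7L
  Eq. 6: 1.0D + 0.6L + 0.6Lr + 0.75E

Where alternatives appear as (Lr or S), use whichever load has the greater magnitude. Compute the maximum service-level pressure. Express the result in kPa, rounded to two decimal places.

(Lr or S) → Lr = 7.0 kPa.
Eq. 1: 1.0(8.2) + 0.7(4.7) + 0.7(7.0) = 8.20 + 3.29 + 4.90 = 16.39
Eq. 2: 1.0(8.2) + 1.0(3.4) + 0.75(7.0) = 8.20 + 3.40 + 5.25 = 16.85
Eq. 3: 1.0(8.2) = 8.20
Eq. 4: 0.67(8.2) - 0.7(4.7) = 5.49 - 3.29 = 2.20
Eq. 5: 1.0(8.2) + 1.0(7.0) + 0.7(3.4) = 8.20 + 7.00 + 2.38 = 17.58
Eq. 6: 1.0(8.2) + 0.6(3.4) + 0.6(7.0) + 0.75(4.7) = 8.20 + 2.04 + 4.20 + 3.53 = 17.97
Maximum is from combination 6.

17.97 kPa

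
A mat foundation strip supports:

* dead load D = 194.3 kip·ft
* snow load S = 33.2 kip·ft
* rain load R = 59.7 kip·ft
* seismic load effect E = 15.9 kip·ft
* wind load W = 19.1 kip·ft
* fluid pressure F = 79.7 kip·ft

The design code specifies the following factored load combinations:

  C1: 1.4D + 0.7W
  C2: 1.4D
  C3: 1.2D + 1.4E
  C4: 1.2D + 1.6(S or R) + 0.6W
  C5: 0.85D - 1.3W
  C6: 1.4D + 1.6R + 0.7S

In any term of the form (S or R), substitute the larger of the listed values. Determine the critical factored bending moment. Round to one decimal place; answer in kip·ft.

390.8 kip·ft

(S or R) → R = 59.7 kip·ft.
C1: 1.4(194.3) + 0.7(19.1) = 285.4
C2: 1.4(194.3) = 272.0
C3: 1.2(194.3) + 1.4(15.9) = 255.4
C4: 1.2(194.3) + 1.6(59.7) + 0.6(19.1) = 340.1
C5: 0.85(194.3) - 1.3(19.1) = 140.3
C6: 1.4(194.3) + 1.6(59.7) + 0.7(33.2) = 390.8
The controlling combination is 6, giving 390.8 kip·ft.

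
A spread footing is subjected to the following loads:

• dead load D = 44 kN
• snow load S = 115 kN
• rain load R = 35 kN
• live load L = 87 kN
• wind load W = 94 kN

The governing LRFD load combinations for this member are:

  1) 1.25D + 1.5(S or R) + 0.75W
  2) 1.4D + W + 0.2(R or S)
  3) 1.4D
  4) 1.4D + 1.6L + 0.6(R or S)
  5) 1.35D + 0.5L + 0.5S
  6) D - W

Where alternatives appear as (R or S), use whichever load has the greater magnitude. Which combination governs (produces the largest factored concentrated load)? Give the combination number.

(S or R) → S = 115 kN; (R or S) → S = 115 kN.
1) 1.25(44) + 1.5(115) + 0.75(94) = 298.0
2) 1.4(44) + 1.0(94) + 0.2(115) = 178.6
3) 1.4(44) = 61.6
4) 1.4(44) + 1.6(87) + 0.6(115) = 269.8
5) 1.35(44) + 0.5(87) + 0.5(115) = 160.4
6) 1.0(44) - 1.0(94) = -50.0
The largest value is 298.0 kN from combination 1.

Combination 1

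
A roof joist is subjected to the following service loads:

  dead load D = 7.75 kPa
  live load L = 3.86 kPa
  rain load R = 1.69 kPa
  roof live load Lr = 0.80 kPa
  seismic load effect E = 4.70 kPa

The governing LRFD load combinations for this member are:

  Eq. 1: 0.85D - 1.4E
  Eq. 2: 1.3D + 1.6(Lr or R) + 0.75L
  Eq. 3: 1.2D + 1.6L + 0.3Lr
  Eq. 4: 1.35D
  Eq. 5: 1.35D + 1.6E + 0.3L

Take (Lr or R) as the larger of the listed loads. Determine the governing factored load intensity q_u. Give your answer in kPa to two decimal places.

19.14 kPa

(Lr or R) → R = 1.69 kPa.
Eq. 1: 0.85(7.75) - 1.4(4.70) = 6.59 - 6.58 = 0.01
Eq. 2: 1.3(7.75) + 1.6(1.69) + 0.75(3.86) = 15.67
Eq. 3: 1.2(7.75) + 1.6(3.86) + 0.3(0.80) = 9.30 + 6.18 + 0.24 = 15.72
Eq. 4: 1.35(7.75) = 10.46
Eq. 5: 1.35(7.75) + 1.6(4.70) + 0.3(3.86) = 10.46 + 7.52 + 1.16 = 19.14
Combination 5 governs: q_u = 19.14 kPa.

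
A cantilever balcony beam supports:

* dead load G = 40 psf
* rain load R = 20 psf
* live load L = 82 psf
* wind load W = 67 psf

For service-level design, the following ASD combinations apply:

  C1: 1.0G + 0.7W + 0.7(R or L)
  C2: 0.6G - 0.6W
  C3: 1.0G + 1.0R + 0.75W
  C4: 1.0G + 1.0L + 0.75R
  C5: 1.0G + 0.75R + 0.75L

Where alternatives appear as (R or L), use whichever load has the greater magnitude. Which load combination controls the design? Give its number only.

Combination 1

(R or L) → L = 82 psf.
C1: 1.0(40) + 0.7(67) + 0.7(82) = 144.3
C2: 0.6(40) - 0.6(67) = -16.2
C3: 1.0(40) + 1.0(20) + 0.75(67) = 110.3
C4: 1.0(40) + 1.0(82) + 0.75(20) = 137.0
C5: 1.0(40) + 0.75(20) + 0.75(82) = 116.5
The largest value is 144.3 psf from combination 1.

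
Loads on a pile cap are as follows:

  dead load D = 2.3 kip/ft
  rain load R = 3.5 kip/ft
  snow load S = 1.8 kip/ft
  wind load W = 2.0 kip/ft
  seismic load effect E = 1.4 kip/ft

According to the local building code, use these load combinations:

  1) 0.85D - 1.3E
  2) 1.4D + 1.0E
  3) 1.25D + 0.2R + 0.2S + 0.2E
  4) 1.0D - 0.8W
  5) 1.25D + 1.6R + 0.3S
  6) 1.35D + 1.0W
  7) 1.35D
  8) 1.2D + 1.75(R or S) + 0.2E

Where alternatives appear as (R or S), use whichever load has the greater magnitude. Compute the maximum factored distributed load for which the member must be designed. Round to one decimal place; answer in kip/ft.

9.2 kip/ft

(R or S) → R = 3.5 kip/ft.
1) 0.85(2.3) - 1.3(1.4) = 0.1
2) 1.4(2.3) + 1.0(1.4) = 3.2 + 1.4 = 4.6
3) 1.25(2.3) + 0.2(3.5) + 0.2(1.8) + 0.2(1.4) = 4.2
4) 1.0(2.3) - 0.8(2.0) = 2.3 - 1.6 = 0.7
5) 1.25(2.3) + 1.6(3.5) + 0.3(1.8) = 2.9 + 5.6 + 0.5 = 9.0
6) 1.35(2.3) + 1.0(2.0) = 3.1 + 2.0 = 5.1
7) 1.35(2.3) = 3.1
8) 1.2(2.3) + 1.75(3.5) + 0.2(1.4) = 2.8 + 6.1 + 0.3 = 9.2
Combination 8 governs: w_u = 9.2 kip/ft.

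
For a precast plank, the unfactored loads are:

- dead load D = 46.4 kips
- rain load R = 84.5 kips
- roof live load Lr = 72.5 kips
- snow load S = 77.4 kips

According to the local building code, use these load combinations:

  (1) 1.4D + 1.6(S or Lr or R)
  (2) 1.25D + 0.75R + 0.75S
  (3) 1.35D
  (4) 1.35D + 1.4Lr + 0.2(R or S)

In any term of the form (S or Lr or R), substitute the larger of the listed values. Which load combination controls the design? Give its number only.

Combination 1

(S or Lr or R) → R = 84.5 kips; (R or S) → R = 84.5 kips.
(1) 1.4(46.4) + 1.6(84.5) = 65.0 + 135.2 = 200.2
(2) 1.25(46.4) + 0.75(84.5) + 0.75(77.4) = 179.4
(3) 1.35(46.4) = 62.6
(4) 1.35(46.4) + 1.4(72.5) + 0.2(84.5) = 62.6 + 101.5 + 16.9 = 181.0
The largest value is 200.2 kips from combination 1.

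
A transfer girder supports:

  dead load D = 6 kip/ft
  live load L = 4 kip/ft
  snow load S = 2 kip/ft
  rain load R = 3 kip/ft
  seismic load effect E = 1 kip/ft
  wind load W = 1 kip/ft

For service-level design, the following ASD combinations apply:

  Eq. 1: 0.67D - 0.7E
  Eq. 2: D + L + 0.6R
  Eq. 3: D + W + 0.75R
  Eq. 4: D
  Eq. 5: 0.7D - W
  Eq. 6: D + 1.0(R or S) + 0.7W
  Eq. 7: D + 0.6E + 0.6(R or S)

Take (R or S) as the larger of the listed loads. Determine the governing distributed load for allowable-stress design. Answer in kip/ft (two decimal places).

(R or S) → R = 3 kip/ft.
Eq. 1: 0.67(6) - 0.7(1) = 4.02 - 0.70 = 3.32
Eq. 2: 1.0(6) + 1.0(4) + 0.6(3) = 6.00 + 4.00 + 1.80 = 11.80
Eq. 3: 1.0(6) + 1.0(1) + 0.75(3) = 6.00 + 1.00 + 2.25 = 9.25
Eq. 4: 1.0(6) = 6.00
Eq. 5: 0.7(6) - 1.0(1) = 4.20 - 1.00 = 3.20
Eq. 6: 1.0(6) + 1.0(3) + 0.7(1) = 6.00 + 3.00 + 0.70 = 9.70
Eq. 7: 1.0(6) + 0.6(1) + 0.6(3) = 6.00 + 0.60 + 1.80 = 8.40
The controlling combination is 2, giving 11.80 kip/ft.

11.80 kip/ft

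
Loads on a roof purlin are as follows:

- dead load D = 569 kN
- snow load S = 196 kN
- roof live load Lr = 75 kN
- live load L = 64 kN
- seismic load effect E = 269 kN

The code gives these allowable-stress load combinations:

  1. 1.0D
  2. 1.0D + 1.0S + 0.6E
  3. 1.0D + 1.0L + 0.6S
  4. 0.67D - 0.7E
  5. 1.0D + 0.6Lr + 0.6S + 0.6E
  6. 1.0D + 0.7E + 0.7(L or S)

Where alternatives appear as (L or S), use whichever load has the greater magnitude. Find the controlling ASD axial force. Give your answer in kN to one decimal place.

926.4 kN

(L or S) → S = 196 kN.
1. 1.0(569) = 569.0
2. 1.0(569) + 1.0(196) + 0.6(269) = 926.4
3. 1.0(569) + 1.0(64) + 0.6(196) = 750.6
4. 0.67(569) - 0.7(269) = 192.9
5. 1.0(569) + 0.6(75) + 0.6(196) + 0.6(269) = 893.0
6. 1.0(569) + 0.7(269) + 0.7(196) = 894.5
The controlling combination is 2, giving 926.4 kN.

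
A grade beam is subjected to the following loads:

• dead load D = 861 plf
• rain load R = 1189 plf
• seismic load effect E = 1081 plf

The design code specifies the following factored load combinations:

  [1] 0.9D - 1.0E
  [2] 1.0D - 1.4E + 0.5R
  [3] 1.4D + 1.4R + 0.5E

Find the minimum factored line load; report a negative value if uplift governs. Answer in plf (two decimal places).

-306.10 plf

[1] 0.9(861) - 1.0(1081) = 774.90 - 1081.00 = -306.10
[2] 1.0(861) - 1.4(1081) + 0.5(1189) = 861.00 - 1513.40 + 594.50 = -57.90
[3] 1.4(861) + 1.4(1189) + 0.5(1081) = 1205.40 + 1664.60 + 540.50 = 3410.50
Combination 1 gives the minimum: -306.10 plf.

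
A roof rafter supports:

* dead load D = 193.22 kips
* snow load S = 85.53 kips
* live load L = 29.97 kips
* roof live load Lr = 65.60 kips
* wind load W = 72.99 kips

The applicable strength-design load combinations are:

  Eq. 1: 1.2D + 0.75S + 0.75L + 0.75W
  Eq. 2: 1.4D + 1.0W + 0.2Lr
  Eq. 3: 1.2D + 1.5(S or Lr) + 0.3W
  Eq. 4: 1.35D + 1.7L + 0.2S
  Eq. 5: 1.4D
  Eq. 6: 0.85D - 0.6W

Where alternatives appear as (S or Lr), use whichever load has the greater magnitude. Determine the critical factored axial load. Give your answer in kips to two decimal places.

382.06 kips

(S or Lr) → S = 85.53 kips.
Eq. 1: 1.2(193.22) + 0.75(85.53) + 0.75(29.97) + 0.75(72.99) = 373.23
Eq. 2: 1.4(193.22) + 1.0(72.99) + 0.2(65.60) = 356.62
Eq. 3: 1.2(193.22) + 1.5(85.53) + 0.3(72.99) = 382.06
Eq. 4: 1.35(193.22) + 1.7(29.97) + 0.2(85.53) = 328.90
Eq. 5: 1.4(193.22) = 270.51
Eq. 6: 0.85(193.22) - 0.6(72.99) = 120.44
The controlling combination is 3, giving 382.06 kips.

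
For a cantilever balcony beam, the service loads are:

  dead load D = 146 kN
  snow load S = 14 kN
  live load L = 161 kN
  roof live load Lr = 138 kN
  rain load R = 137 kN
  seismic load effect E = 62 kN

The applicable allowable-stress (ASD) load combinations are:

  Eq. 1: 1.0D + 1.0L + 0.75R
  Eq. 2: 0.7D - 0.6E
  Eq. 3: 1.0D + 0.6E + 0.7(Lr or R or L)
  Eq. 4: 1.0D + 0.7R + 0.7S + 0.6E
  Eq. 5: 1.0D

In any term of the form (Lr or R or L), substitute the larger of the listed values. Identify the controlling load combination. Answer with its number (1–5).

(Lr or R or L) → L = 161 kN.
Eq. 1: 1.0(146) + 1.0(161) + 0.75(137) = 146.00 + 161.00 + 102.75 = 409.75
Eq. 2: 0.7(146) - 0.6(62) = 102.20 - 37.20 = 65.00
Eq. 3: 1.0(146) + 0.6(62) + 0.7(161) = 146.00 + 37.20 + 112.70 = 295.90
Eq. 4: 1.0(146) + 0.7(137) + 0.7(14) + 0.6(62) = 146.00 + 95.90 + 9.80 + 37.20 = 288.90
Eq. 5: 1.0(146) = 146.00
The largest value is 409.75 kN from combination 1.

Combination 1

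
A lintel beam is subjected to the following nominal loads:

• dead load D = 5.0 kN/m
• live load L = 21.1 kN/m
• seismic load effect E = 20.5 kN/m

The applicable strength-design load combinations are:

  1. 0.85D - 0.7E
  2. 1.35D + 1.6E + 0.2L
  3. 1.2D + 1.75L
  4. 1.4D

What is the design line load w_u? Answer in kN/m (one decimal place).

43.8 kN/m

1. 0.85(5.0) - 0.7(20.5) = 4.3 - 14.4 = -10.1
2. 1.35(5.0) + 1.6(20.5) + 0.2(21.1) = 6.8 + 32.8 + 4.2 = 43.8
3. 1.2(5.0) + 1.75(21.1) = 6.0 + 36.9 = 42.9
4. 1.4(5.0) = 7.0
Combination 2 governs: w_u = 43.8 kN/m.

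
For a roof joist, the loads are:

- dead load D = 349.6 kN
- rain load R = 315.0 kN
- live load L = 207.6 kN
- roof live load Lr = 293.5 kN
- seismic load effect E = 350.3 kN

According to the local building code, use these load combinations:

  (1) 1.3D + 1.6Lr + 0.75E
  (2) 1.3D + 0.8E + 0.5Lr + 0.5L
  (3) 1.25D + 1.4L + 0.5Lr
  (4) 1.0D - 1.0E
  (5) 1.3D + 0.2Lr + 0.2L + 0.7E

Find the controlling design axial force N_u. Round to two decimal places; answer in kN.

(1) 1.3(349.6) + 1.6(293.5) + 0.75(350.3) = 1186.81
(2) 1.3(349.6) + 0.8(350.3) + 0.5(293.5) + 0.5(207.6) = 985.27
(3) 1.25(349.6) + 1.4(207.6) + 0.5(293.5) = 874.39
(4) 1.0(349.6) - 1.0(350.3) = -0.70
(5) 1.3(349.6) + 0.2(293.5) + 0.2(207.6) + 0.7(350.3) = 799.91
The controlling combination is 1, giving 1186.81 kN.

1186.81 kN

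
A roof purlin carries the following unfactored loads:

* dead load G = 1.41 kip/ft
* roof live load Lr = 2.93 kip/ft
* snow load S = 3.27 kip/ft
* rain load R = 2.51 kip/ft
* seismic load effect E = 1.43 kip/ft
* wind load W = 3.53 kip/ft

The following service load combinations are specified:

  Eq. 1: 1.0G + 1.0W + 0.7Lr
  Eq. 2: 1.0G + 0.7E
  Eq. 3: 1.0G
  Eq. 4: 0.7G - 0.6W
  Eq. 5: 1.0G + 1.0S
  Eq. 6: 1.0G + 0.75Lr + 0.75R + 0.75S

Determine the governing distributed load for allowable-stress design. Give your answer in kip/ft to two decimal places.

Eq. 1: 1.0(1.41) + 1.0(3.53) + 0.7(2.93) = 6.99
Eq. 2: 1.0(1.41) + 0.7(1.43) = 2.41
Eq. 3: 1.0(1.41) = 1.41
Eq. 4: 0.7(1.41) - 0.6(3.53) = -1.13
Eq. 5: 1.0(1.41) + 1.0(3.27) = 4.68
Eq. 6: 1.0(1.41) + 0.75(2.93) + 0.75(2.51) + 0.75(3.27) = 7.94
Maximum is from combination 6.

7.94 kip/ft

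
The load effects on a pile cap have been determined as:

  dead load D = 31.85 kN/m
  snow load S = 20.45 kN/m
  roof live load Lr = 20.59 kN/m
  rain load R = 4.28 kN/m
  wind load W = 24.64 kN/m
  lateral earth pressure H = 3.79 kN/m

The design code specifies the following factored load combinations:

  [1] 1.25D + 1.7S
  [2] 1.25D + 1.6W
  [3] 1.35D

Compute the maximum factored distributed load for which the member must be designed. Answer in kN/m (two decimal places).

[1] 1.25(31.85) + 1.7(20.45) = 74.58
[2] 1.25(31.85) + 1.6(24.64) = 79.24
[3] 1.35(31.85) = 43.00
The controlling combination is 2, giving 79.24 kN/m.

79.24 kN/m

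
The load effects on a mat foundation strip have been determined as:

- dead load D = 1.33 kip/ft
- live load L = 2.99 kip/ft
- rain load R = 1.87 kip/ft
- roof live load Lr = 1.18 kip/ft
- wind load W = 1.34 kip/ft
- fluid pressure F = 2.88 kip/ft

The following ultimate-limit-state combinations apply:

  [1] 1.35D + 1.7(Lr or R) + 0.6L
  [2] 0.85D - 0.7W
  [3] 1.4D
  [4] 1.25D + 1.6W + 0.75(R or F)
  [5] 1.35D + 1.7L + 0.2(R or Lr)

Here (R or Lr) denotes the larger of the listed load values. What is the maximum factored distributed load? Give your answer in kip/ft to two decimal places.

(Lr or R) → R = 1.87 kip/ft; (R or F) → F = 2.88 kip/ft; (R or Lr) → R = 1.87 kip/ft.
[1] 1.35(1.33) + 1.7(1.87) + 0.6(2.99) = 1.80 + 3.18 + 1.79 = 6.77
[2] 0.85(1.33) - 0.7(1.34) = 1.13 - 0.94 = 0.19
[3] 1.4(1.33) = 1.86
[4] 1.25(1.33) + 1.6(1.34) + 0.75(2.88) = 5.97
[5] 1.35(1.33) + 1.7(2.99) + 0.2(1.87) = 1.80 + 5.08 + 0.37 = 7.25
Combination 5 governs: w_u = 7.25 kip/ft.

7.25 kip/ft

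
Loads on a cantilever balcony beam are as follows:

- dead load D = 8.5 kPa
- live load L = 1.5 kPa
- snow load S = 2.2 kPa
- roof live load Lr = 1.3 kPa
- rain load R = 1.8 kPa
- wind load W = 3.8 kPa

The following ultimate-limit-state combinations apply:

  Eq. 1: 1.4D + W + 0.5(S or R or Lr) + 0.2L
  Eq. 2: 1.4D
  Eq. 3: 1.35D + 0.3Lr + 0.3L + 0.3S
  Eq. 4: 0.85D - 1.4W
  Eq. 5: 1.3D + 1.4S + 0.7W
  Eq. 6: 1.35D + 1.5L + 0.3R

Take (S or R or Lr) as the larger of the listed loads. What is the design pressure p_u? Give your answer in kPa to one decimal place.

(S or R or Lr) → S = 2.2 kPa.
Eq. 1: 1.4(8.5) + 1.0(3.8) + 0.5(2.2) + 0.2(1.5) = 11.9 + 3.8 + 1.1 + 0.3 = 17.1
Eq. 2: 1.4(8.5) = 11.9
Eq. 3: 1.35(8.5) + 0.3(1.3) + 0.3(1.5) + 0.3(2.2) = 13.0
Eq. 4: 0.85(8.5) - 1.4(3.8) = 7.2 - 5.3 = 1.9
Eq. 5: 1.3(8.5) + 1.4(2.2) + 0.7(3.8) = 16.8
Eq. 6: 1.35(8.5) + 1.5(1.5) + 0.3(1.8) = 11.5 + 2.3 + 0.5 = 14.3
The controlling combination is 1, giving 17.1 kPa.

17.1 kPa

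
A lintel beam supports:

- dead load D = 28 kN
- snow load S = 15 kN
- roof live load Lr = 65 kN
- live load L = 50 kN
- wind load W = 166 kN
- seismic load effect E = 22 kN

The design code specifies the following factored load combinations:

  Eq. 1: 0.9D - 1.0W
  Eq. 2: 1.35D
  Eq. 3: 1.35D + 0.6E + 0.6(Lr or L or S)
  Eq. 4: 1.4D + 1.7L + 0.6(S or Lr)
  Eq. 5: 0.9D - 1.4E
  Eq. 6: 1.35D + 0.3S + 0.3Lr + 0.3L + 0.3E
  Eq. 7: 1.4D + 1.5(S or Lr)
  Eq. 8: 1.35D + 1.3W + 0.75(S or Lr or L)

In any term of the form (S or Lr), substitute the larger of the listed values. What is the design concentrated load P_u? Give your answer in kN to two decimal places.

302.35 kN

(Lr or L or S) → Lr = 65 kN; (S or Lr) → Lr = 65 kN; (S or Lr or L) → Lr = 65 kN.
Eq. 1: 0.9(28) - 1.0(166) = 25.20 - 166.00 = -140.80
Eq. 2: 1.35(28) = 37.80
Eq. 3: 1.35(28) + 0.6(22) + 0.6(65) = 37.80 + 13.20 + 39.00 = 90.00
Eq. 4: 1.4(28) + 1.7(50) + 0.6(65) = 39.20 + 85.00 + 39.00 = 163.20
Eq. 5: 0.9(28) - 1.4(22) = 25.20 - 30.80 = -5.60
Eq. 6: 1.35(28) + 0.3(15) + 0.3(65) + 0.3(50) + 0.3(22) = 37.80 + 4.50 + 19.50 + 15.00 + 6.60 = 83.40
Eq. 7: 1.4(28) + 1.5(65) = 39.20 + 97.50 = 136.70
Eq. 8: 1.35(28) + 1.3(166) + 0.75(65) = 37.80 + 215.80 + 48.75 = 302.35
Maximum is from combination 8.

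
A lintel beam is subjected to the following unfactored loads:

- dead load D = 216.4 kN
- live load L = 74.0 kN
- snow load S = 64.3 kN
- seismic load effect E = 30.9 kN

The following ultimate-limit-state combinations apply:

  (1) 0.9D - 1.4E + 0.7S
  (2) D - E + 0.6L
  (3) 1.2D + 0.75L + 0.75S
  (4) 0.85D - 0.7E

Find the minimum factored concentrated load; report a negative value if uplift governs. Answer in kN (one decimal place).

162.3 kN

(1) 0.9(216.4) - 1.4(30.9) + 0.7(64.3) = 194.8 - 43.3 + 45.0 = 196.5
(2) 1.0(216.4) - 1.0(30.9) + 0.6(74.0) = 216.4 - 30.9 + 44.4 = 229.9
(3) 1.2(216.4) + 0.75(74.0) + 0.75(64.3) = 259.7 + 55.5 + 48.2 = 363.4
(4) 0.85(216.4) - 0.7(30.9) = 183.9 - 21.6 = 162.3
Combination 4 gives the minimum: 162.3 kN.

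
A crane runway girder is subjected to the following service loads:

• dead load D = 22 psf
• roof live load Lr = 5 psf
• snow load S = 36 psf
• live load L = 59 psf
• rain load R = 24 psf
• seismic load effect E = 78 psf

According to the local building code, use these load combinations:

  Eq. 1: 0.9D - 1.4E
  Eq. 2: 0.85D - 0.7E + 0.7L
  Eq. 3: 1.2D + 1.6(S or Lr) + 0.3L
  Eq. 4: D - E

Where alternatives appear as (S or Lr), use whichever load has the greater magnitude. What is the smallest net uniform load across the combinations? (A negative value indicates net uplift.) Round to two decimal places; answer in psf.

(S or Lr) → S = 36 psf.
Eq. 1: 0.9(22) - 1.4(78) = 19.80 - 109.20 = -89.40
Eq. 2: 0.85(22) - 0.7(78) + 0.7(59) = 18.70 - 54.60 + 41.30 = 5.40
Eq. 3: 1.2(22) + 1.6(36) + 0.3(59) = 26.40 + 57.60 + 17.70 = 101.70
Eq. 4: 1.0(22) - 1.0(78) = 22.00 - 78.00 = -56.00
Combination 1 gives the minimum: -89.40 psf.

-89.40 psf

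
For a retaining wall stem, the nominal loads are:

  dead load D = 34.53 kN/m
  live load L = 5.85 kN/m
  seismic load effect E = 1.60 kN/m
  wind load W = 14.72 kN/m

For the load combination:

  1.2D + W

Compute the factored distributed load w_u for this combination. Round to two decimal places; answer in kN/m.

56.16 kN/m

1.2(34.53) + 1.0(14.72) = 41.44 + 14.72 = 56.16
w_u = 56.16 kN/m.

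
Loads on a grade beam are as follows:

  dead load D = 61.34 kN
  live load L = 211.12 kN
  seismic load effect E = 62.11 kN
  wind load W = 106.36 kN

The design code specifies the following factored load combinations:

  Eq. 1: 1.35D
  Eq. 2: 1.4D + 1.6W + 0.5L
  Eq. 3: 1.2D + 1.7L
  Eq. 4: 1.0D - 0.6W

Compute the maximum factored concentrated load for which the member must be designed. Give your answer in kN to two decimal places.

432.51 kN

Eq. 1: 1.35(61.34) = 82.81
Eq. 2: 1.4(61.34) + 1.6(106.36) + 0.5(211.12) = 361.61
Eq. 3: 1.2(61.34) + 1.7(211.12) = 73.61 + 358.90 = 432.51
Eq. 4: 1.0(61.34) - 0.6(106.36) = 61.34 - 63.82 = -2.48
Maximum is from combination 3.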